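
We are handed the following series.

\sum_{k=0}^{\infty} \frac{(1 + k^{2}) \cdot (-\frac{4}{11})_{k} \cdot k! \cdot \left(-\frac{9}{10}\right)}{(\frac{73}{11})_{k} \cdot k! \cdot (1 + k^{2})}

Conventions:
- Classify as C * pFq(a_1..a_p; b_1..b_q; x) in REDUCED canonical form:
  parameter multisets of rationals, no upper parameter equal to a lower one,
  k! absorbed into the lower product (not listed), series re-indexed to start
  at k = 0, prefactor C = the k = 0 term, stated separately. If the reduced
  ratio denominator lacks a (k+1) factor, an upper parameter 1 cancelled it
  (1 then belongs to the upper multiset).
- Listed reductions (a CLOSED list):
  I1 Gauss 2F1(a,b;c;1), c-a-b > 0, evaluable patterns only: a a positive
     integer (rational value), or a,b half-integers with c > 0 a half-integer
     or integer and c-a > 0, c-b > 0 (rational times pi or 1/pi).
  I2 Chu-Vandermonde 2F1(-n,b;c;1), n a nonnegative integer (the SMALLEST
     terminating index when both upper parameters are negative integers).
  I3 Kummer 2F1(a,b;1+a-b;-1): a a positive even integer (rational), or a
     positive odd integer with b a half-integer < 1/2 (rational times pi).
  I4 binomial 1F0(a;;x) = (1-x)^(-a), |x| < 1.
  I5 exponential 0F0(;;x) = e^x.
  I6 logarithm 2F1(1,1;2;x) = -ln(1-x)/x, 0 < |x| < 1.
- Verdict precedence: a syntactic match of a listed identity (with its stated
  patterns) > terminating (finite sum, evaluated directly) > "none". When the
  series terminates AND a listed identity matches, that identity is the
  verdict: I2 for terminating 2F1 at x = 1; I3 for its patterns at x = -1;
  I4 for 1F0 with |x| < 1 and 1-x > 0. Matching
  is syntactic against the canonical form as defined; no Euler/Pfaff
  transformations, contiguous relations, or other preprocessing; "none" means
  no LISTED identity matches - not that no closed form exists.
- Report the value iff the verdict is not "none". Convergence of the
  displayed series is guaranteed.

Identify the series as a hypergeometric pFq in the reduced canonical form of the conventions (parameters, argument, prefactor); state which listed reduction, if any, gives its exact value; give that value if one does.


First insight: t_0 being -\frac{9}{10}, k^2 + 1 divides numerator and denominator alike; C = -9/10, x = 1 after cancelling.
Adjacent-term ratio: r(k) = 1 * (k-\frac{4}{11}) (k+1) / [(k+\frac{73}{11}) (k+1)] ; factor over Q: parameters, x = 1, and C = -\frac{9}{10}.

Canonical form: C = -\frac{9}{10} times 2F1 with upper {-\frac{4}{11}, 1}, lower {\frac{73}{11}}, x = 1. Verdict at x = 1: Gauss's theorem (I1) matches (x = 1: the Gamma ratio telescopes since c-a-b = 6 > 0 and a = 1 in Z>0). Its exact value is -\frac{93}{110}.


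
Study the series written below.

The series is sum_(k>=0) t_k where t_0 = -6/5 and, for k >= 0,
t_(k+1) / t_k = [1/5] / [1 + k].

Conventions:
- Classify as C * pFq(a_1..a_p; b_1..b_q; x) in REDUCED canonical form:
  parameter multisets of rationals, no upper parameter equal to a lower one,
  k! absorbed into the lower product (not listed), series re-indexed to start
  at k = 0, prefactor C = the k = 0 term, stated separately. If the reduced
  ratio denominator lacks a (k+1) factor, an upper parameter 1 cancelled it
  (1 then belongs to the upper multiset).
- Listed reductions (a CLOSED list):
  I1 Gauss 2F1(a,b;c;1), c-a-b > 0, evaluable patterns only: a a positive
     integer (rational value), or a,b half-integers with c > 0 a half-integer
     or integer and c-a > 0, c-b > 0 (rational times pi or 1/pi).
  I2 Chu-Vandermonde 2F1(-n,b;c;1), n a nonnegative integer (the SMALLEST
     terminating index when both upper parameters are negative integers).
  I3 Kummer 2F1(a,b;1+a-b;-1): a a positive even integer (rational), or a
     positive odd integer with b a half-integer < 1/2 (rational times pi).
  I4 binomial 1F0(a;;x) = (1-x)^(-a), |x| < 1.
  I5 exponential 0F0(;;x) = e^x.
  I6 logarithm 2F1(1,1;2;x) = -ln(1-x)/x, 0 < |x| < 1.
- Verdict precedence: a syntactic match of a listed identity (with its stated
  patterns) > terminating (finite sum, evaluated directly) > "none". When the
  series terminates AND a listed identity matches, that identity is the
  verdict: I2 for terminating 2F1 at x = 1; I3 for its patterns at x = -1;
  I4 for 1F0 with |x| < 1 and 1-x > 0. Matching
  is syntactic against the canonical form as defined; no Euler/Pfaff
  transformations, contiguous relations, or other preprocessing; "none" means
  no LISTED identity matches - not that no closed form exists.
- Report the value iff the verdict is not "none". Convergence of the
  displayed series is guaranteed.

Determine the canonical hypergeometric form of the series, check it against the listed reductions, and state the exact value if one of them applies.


This is -6/5 * 0F0(-; -; 1/5) in reduced canonical form. Verdict: exponential (I5) fires (the 0F0 exponential series at x = 1/5). Sum: (-6/5) * e^(1/5).

The tell: x = (1/5) and roots of the ratio polynomials (C = -6/5, x = 1/5) are the negated parameters.
Consecutive-term ratio: r(k) = (1/5) * 1 / [(k+1)] - rational in k, leading ratio (1/5); with t_0 = -6/5, classification follows.


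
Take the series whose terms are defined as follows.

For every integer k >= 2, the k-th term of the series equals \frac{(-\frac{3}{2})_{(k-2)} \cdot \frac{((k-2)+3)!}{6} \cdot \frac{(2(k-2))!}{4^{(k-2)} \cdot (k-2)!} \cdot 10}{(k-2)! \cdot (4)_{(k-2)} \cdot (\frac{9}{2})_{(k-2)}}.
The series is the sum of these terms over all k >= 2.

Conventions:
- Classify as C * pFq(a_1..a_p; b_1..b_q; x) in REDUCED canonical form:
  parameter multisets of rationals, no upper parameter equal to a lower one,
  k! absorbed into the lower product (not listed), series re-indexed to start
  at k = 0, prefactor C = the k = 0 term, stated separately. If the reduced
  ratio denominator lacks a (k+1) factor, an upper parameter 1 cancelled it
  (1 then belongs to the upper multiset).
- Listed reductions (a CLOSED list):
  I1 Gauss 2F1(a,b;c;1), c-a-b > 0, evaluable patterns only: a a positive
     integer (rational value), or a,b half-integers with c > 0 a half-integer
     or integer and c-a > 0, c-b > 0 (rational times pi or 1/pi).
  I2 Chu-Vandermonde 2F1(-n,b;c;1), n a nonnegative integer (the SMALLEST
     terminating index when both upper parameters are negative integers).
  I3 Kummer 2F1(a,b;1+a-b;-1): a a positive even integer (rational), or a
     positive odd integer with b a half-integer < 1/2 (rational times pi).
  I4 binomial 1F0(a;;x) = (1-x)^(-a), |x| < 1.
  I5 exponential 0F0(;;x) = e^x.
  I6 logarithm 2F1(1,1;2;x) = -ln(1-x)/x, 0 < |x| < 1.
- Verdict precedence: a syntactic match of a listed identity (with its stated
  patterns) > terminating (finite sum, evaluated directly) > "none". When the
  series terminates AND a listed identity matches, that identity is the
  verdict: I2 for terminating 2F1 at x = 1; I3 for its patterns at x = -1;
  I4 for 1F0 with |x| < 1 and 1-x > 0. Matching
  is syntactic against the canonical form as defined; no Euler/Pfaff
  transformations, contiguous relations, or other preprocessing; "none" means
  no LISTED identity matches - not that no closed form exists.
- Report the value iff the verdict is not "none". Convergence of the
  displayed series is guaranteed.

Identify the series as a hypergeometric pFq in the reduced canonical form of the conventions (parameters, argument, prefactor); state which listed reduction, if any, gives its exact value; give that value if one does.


Reduced: x = 1, 2F1, upper = {-\frac{3}{2}, \frac{1}{2}}, lower = {\frac{9}{2}}, C = 10. Verdict (x = 1): Gauss (I1, half-integer pattern) applies (x = 1; upper {-\frac{3}{2}, \frac{1}{2}} half-integers, c = \frac{9}{2} in the evaluable pattern). Exact value: \frac{11025}{4096} \cdot \pi.

The tell: from the first term 10: the (2k)!/(4^k k!) block (C = 10) is the Pochhammer (1/2)_k.
Adjacent-term ratio: r(k) = 1 * (k-\frac{3}{2}) (k+\frac{1}{2}) / [(k+\frac{9}{2}) (k+1)] - rational; roots negated = parameters, x = 1, C = 10.


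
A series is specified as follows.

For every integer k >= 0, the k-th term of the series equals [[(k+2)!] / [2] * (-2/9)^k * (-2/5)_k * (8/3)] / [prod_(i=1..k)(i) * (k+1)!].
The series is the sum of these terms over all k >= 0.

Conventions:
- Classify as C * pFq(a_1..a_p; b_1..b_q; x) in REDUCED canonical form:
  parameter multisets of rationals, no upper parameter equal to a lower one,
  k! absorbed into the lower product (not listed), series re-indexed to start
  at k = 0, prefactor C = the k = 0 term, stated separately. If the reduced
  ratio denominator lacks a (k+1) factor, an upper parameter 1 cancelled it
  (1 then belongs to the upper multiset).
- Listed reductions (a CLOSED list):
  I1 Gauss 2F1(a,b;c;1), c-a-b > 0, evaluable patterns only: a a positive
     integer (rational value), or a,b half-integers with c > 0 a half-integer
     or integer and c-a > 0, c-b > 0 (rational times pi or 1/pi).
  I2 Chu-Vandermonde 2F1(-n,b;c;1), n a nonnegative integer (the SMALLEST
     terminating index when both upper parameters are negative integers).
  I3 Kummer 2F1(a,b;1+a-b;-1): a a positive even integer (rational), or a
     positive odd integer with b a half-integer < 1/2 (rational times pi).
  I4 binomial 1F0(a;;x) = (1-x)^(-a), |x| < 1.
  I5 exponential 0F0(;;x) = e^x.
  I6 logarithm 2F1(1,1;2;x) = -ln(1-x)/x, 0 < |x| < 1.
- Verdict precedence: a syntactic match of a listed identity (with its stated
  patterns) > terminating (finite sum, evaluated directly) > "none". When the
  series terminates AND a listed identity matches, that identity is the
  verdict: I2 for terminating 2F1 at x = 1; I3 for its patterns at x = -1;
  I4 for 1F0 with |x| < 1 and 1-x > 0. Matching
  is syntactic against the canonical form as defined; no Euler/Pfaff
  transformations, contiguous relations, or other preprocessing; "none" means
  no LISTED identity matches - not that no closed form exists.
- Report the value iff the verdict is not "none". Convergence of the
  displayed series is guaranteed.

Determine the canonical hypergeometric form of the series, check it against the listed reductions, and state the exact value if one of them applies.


First insight: t_0 being 8/3, the denominator's factorial ratio (prefactor 8/3) is a lower Pochhammer.
Step ratio: r(k) = (-2/9) * (k-2/5) (k+3) / [(k+2) (k+1)] - poly over poly, x = (-2/9) from leading terms; C = 8/3 at k = 0.

The series (x = -2/9) is 2F1: upper {-2/5, 3}, lower {2}, prefactor 8/3. Verdict: none. No listed pattern accepts 2F1(-2/5, 3; 2; -2/9).


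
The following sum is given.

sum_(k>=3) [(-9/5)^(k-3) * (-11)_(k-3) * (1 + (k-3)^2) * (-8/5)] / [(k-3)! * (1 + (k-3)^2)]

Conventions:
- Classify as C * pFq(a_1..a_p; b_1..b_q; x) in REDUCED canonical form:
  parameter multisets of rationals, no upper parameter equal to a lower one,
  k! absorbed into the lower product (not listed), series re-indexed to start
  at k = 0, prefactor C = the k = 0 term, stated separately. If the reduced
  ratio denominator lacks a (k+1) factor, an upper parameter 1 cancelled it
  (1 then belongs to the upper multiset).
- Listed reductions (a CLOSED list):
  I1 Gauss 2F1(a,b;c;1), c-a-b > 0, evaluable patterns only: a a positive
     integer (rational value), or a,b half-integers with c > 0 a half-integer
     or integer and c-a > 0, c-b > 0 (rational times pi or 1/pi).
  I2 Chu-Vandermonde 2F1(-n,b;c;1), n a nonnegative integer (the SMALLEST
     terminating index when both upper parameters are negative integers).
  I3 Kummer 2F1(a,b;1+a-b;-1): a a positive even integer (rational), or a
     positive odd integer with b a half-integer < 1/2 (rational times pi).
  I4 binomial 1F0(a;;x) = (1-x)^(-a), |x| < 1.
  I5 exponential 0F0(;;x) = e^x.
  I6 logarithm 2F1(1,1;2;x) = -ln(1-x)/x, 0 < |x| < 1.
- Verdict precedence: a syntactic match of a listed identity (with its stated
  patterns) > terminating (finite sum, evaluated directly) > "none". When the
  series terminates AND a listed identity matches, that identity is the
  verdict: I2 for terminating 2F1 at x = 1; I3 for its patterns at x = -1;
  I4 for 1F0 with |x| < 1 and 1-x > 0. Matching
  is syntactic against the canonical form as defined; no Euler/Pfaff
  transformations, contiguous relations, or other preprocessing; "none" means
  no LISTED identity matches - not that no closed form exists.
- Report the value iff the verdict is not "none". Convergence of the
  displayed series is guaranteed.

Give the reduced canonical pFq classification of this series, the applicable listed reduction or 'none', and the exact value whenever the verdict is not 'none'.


Canonical form: C = -8/5 times 1F0 with upper {-11}, lower {-}, x = -9/5. Verdict: terminating - upper -11 stops the sum at k = 11; the 12 terms are added exactly. Exact value: -32396521357312/244140625.

Key step: from the first term -8/5: striking the common factor k^2 + 1 reduces the term (C = -8/5).
Adjacent-term ratio: r(k) = (-9/5) * (k-11) / [(k+1)] - rational; roots negated = parameters, x = (-9/5), C = -8/5.


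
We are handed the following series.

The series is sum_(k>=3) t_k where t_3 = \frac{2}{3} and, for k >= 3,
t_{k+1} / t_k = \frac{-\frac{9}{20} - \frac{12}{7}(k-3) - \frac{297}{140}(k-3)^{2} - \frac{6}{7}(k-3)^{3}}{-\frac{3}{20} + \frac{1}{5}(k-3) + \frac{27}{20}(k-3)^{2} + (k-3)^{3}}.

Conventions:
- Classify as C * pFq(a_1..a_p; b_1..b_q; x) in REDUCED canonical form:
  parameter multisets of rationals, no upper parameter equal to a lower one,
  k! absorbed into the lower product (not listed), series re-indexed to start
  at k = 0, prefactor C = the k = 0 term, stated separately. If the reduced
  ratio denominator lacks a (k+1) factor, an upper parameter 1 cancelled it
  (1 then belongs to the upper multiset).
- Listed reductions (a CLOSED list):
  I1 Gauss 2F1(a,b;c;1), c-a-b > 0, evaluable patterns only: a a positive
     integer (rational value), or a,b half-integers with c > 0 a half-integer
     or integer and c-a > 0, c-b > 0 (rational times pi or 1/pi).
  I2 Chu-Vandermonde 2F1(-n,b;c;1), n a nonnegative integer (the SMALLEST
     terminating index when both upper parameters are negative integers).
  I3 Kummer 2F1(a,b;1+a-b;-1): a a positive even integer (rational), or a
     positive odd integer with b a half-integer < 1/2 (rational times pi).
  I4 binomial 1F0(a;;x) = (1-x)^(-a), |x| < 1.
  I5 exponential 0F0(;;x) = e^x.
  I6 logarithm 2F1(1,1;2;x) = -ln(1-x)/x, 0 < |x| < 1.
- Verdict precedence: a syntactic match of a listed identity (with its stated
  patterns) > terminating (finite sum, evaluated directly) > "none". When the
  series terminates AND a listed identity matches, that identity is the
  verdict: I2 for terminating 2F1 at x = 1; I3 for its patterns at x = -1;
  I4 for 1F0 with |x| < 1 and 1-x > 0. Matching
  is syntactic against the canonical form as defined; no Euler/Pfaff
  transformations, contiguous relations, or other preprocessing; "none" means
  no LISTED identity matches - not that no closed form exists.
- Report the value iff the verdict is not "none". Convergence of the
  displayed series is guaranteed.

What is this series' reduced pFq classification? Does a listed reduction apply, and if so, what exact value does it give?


At argument -\frac{6}{7}: a 2F1 with upper {\frac{7}{8}, 1}, lower {-\frac{1}{4}}, scaled by C = \frac{2}{3}. Verdict: none. No listed pattern accepts 2F1(\frac{7}{8}, 1; -\frac{1}{4}; -\frac{6}{7}).

The tell: with t_0 = \frac{2}{3}, the expanded ratio factors over Q; prefactor 2/3, roots give parameters.
Consecutive-term ratio: r(k) = -\frac{6}{7} * (k+\frac{7}{8}) (k+1) / [(k-\frac{1}{4}) (k+1)] ; factor over Q: parameters, x = -\frac{6}{7}, and C = \frac{2}{3}.


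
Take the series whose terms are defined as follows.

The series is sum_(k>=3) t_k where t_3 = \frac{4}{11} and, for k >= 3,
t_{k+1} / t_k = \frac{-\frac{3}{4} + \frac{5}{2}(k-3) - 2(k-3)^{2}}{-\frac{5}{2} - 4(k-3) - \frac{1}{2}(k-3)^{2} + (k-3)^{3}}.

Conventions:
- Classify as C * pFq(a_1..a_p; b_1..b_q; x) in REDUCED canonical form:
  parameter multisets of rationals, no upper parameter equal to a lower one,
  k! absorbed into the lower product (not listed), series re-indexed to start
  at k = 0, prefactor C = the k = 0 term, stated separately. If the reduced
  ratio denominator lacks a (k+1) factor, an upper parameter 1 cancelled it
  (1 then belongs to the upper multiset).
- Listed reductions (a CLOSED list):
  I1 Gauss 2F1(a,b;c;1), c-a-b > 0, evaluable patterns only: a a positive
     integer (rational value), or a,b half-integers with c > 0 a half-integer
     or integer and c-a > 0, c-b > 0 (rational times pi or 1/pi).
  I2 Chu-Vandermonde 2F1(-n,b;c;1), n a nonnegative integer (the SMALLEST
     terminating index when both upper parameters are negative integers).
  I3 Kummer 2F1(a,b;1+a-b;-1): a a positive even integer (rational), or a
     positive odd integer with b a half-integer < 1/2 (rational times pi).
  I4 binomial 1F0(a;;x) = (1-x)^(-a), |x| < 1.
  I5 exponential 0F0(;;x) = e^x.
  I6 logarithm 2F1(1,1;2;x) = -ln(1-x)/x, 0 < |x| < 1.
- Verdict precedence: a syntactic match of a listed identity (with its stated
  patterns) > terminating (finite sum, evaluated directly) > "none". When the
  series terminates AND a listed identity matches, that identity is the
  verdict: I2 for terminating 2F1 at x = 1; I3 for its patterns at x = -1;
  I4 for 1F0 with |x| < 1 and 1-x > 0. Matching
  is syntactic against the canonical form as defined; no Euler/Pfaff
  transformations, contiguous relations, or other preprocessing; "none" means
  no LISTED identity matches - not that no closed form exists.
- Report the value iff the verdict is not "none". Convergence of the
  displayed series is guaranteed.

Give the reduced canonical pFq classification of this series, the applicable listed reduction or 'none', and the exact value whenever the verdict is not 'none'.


First insight: from the first term \frac{4}{11}: factor the ratio over Q (C = 4/11): negated roots = parameters.
Step ratio: r(k) = -2 * (k-\frac{3}{4}) (k-\frac{1}{2}) / [(k-\frac{5}{2}) (k+1) (k+1)] - rational; roots negated = parameters, x = -2, C = \frac{4}{11}.

At argument -2: a 2F2 with upper {-\frac{3}{4}, -\frac{1}{2}}, lower {-\frac{5}{2}, 1}, scaled by C = \frac{4}{11}. Verdict: none. A 2F2 with upper {-\frac{3}{4}, -\frac{1}{2}} fits none of I1-I6 at x = -2; the sum runs forever.


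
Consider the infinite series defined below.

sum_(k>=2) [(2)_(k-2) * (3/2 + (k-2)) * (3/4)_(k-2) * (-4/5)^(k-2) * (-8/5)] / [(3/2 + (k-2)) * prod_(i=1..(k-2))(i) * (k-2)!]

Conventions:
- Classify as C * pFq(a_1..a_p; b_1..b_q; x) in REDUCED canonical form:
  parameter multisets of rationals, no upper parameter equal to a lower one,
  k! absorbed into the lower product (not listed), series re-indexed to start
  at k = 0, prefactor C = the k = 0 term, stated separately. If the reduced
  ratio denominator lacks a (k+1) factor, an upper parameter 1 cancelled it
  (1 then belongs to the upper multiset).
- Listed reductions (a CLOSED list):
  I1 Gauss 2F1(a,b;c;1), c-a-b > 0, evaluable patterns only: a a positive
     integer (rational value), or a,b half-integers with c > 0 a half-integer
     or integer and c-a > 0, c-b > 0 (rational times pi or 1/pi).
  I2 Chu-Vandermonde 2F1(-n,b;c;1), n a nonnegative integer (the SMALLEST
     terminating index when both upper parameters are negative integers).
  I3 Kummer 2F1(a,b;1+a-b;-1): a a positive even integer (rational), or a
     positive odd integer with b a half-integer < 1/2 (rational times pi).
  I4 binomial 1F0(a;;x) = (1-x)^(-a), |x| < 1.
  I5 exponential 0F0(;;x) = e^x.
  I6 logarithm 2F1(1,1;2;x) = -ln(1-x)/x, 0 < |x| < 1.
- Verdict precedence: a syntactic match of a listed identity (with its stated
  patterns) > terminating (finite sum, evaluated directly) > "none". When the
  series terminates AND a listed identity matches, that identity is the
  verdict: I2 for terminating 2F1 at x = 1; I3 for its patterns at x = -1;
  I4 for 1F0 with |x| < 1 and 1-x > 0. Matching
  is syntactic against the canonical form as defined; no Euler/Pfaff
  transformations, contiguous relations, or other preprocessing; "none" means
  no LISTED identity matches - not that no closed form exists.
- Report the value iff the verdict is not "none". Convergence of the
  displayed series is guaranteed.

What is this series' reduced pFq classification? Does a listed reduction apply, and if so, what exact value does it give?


This is -8/5 * 2F1(3/4, 2; 1; -4/5) in reduced canonical form. Verdict: none. Every listed pattern misses the 2F1 form at -4/5, upper {3/4, 2}.

Structural cue: t_0 = -8/5 here, and k + 3/2 divides numerator and denominator alike; prefactor -8/5 after cancelling.
Consecutive-term ratio: r(k) = (-4/5) * (k+3/4) (k+2) / [(k+1) (k+1)] - rational in k, leading ratio (-4/5); with t_0 = -8/5, classification follows.


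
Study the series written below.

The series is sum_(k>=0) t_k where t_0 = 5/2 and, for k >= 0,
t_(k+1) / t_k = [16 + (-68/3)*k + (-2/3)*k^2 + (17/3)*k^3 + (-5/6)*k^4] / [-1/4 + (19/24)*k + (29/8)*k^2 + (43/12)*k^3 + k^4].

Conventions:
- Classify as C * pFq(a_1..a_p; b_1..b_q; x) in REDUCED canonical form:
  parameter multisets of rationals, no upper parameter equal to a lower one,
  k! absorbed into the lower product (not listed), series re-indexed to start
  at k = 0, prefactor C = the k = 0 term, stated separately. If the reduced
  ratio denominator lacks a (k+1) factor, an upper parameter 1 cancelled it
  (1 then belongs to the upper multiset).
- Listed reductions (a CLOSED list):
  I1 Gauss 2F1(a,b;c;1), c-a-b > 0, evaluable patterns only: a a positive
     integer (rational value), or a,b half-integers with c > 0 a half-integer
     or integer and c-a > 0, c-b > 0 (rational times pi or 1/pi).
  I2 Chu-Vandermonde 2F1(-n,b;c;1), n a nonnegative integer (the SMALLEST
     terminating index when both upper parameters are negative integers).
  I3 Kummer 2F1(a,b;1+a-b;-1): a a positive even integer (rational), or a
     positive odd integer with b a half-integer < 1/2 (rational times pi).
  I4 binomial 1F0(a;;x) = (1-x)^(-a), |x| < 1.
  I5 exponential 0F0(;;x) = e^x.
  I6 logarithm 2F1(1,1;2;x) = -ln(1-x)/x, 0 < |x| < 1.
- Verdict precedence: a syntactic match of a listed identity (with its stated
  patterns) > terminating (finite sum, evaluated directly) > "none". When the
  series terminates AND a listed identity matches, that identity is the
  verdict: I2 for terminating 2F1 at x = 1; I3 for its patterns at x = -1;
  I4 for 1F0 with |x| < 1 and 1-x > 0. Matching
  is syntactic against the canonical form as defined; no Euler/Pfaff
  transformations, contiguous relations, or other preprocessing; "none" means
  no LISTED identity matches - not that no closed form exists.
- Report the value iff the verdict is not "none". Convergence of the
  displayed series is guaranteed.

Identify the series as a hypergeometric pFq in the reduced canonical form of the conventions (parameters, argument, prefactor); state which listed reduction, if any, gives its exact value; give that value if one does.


Canonical form: C = 5/2 times 3F2 with upper {-6, -2, -4/5}, lower {-1/6, 3/4}, x = -5/6. Verdict: terminating - no listed pattern fits, but -2 in the upper list cuts the series at k = 2; direct evaluation. Sum: -1565/14.

Structural cue: with t_0 = 5/2, the parameter 2 appears in both the upper and lower lists and cancels.
Adjacent-term ratio: r(k) = (-5/6) * (k-6) (k-2) (k-4/5) / [(k-1/6) (k+3/4) (k+1)] - rational; roots negated = parameters, x = (-5/6), C = 5/2.


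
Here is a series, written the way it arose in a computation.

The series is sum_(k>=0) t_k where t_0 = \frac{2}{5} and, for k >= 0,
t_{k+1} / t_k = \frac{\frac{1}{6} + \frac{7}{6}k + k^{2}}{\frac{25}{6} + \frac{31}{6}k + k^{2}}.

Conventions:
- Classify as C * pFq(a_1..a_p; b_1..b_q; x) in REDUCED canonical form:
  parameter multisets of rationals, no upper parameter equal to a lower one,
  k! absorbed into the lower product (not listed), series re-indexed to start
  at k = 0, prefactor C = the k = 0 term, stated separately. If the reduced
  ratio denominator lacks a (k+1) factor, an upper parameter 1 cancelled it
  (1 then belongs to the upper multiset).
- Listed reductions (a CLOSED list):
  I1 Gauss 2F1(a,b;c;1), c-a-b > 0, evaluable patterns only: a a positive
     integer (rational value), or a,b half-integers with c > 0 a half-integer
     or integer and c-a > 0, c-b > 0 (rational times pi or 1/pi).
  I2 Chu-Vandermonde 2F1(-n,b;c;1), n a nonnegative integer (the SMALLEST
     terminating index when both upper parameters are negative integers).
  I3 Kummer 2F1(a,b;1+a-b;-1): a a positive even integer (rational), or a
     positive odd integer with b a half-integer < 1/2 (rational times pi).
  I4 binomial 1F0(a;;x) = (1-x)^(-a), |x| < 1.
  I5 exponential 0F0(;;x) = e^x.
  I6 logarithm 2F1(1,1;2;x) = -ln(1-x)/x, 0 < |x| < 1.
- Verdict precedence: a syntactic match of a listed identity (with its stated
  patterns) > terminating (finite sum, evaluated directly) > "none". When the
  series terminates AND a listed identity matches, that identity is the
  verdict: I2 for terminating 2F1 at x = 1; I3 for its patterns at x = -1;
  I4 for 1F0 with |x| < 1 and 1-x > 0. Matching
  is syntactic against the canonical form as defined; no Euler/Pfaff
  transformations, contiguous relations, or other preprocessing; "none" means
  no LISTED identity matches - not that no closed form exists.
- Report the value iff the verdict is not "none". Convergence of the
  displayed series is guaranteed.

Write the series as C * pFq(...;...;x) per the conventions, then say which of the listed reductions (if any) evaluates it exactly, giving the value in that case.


This is \frac{2}{5} * 2F1(\frac{1}{6}, 1; \frac{25}{6}; 1) in reduced canonical form. Verdict: this is Gauss's theorem (I1) (x = 1: the Gamma ratio telescopes since c-a-b = 3 > 0 and a = 1 in Z>0). Value: \frac{19}{45}.

Key observation: t_0 = \frac{2}{5} here, and factor the ratio over Q (C = 2/5): negated roots = parameters.
Step ratio: r(k) = 1 * (k+\frac{1}{6}) (k+1) / [(k+\frac{25}{6}) (k+1)] ; factor over Q: parameters, x = 1, and C = \frac{2}{5}.


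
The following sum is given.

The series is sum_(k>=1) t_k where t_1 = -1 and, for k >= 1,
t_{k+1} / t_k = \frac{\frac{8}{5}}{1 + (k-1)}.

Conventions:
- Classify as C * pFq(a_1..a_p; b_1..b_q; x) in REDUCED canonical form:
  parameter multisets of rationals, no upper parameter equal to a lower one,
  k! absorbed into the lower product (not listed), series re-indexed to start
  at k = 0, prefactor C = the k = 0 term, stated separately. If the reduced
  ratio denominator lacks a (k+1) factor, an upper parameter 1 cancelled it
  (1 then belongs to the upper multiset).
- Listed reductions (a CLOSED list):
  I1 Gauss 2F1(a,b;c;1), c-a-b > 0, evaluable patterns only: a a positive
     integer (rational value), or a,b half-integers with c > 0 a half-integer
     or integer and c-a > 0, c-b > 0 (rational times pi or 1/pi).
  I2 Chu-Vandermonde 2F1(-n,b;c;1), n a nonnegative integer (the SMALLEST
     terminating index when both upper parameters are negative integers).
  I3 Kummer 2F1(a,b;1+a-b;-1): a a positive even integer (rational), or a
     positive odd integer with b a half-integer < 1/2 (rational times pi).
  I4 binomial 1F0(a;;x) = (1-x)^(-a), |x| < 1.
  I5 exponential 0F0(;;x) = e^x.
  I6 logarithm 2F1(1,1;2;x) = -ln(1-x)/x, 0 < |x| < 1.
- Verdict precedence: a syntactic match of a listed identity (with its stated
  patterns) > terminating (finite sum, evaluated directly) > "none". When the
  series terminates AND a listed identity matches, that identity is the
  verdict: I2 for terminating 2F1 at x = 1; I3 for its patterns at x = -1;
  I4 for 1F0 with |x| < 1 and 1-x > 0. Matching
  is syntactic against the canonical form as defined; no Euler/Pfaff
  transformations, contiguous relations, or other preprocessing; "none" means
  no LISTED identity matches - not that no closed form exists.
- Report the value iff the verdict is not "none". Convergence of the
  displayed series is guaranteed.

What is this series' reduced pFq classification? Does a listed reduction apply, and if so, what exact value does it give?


Classification (C = -1): 0F0 with upper {-}, lower {-}, argument x = \frac{8}{5}. Verdict at x = \frac{8}{5}: exponential (I5) matches (the 0F0 exponential series at x = \frac{8}{5}). Hence: \left(-1\right) \cdot e^{\frac{8}{5}}.

Key step: from the first term -1: roots of the ratio polynomials (prefactor -1) are the negated parameters.
Step ratio: r(k) = \frac{8}{5} * 1 / [(k+1)] - rational in k. x = \frac{8}{5}; t_0 = -1; negate the roots.


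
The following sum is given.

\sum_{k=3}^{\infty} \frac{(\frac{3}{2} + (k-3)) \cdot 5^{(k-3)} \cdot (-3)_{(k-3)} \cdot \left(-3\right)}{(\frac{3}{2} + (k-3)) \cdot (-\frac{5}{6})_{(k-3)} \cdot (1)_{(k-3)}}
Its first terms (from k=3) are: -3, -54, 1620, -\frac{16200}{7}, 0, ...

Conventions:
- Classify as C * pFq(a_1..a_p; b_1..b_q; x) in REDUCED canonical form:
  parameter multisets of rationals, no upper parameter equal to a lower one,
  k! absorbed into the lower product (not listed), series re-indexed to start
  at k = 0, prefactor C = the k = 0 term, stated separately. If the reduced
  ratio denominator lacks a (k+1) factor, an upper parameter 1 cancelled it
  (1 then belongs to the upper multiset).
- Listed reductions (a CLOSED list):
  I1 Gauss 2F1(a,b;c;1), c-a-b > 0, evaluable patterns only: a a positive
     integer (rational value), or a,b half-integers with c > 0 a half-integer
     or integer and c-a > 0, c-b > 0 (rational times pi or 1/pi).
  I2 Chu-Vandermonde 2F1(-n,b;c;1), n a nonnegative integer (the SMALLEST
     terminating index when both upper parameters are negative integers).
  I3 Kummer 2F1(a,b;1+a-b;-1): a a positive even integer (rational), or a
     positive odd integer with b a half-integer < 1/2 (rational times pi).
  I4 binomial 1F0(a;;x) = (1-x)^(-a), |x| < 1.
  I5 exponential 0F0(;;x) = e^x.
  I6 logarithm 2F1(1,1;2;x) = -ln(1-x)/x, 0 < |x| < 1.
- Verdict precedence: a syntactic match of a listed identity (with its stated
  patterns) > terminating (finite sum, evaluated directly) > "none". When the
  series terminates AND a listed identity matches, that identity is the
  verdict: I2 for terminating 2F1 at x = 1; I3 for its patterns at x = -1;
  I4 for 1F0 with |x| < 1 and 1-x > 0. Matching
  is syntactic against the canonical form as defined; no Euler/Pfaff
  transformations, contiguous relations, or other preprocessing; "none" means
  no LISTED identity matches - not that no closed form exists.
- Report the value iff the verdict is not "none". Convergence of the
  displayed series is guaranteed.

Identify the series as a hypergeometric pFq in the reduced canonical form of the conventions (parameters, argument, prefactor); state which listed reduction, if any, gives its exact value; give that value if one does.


Classification (C = -3): 1F1 with upper {-3}, lower {-\frac{5}{6}}, argument x = 5. Verdict: terminating at k = 3: the factor (-3)_k kills every later term; summing the 4 survivors is exact. Value: -\frac{5259}{7}.

Key step: t_0 = -3 here, and (1)_k (prefactor -3) is k! itself.
Adjacent-term ratio: r(k) = 5 * (k-3) / [(k-\frac{5}{6}) (k+1)] - rational in k, leading ratio 5; with t_0 = -3, classification follows.


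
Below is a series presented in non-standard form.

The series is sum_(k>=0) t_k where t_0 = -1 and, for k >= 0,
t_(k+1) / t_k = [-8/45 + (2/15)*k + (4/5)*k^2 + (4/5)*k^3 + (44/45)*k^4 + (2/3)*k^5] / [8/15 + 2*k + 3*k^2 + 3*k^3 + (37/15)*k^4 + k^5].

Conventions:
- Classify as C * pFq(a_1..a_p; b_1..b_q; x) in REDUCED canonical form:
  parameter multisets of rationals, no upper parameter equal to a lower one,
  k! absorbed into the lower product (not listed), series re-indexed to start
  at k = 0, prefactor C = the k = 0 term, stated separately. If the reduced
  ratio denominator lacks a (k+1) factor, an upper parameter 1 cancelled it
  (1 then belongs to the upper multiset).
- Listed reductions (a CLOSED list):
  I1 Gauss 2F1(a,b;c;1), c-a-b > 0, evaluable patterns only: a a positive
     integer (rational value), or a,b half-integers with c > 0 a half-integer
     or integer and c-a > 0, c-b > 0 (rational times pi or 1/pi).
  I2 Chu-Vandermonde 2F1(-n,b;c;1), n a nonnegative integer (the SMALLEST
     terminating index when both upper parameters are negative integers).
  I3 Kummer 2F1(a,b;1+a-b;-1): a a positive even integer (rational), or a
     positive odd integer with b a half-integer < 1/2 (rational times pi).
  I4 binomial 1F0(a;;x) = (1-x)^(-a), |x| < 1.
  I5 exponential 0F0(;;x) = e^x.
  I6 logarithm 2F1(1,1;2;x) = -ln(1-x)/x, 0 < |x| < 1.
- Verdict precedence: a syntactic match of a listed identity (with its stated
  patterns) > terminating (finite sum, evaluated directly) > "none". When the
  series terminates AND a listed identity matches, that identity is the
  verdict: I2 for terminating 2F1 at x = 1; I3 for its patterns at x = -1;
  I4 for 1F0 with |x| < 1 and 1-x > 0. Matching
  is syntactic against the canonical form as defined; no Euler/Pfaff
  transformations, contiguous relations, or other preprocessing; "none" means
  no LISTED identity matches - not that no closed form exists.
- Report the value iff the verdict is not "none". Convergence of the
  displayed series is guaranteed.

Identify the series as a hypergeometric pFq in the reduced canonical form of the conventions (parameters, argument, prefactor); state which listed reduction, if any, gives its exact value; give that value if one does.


With C = -1: the canonical form is 2F1(-1/3, 1; 2/3; 2/3). Verdict: no listed reduction: x = 2/3 and upper {-1/3, 1} fail every I1-I6 pattern.

Structural cue: t_0 = -1 here, and the parameter 4/5 appears in both the upper and lower lists and cancels (alongside the other common factor).
Ratio: r(k) = (2/3) * (k-1/3) (k+1) / [(k+2/3) (k+1)] ; factor over Q: parameters, x = (2/3), and C = -1.


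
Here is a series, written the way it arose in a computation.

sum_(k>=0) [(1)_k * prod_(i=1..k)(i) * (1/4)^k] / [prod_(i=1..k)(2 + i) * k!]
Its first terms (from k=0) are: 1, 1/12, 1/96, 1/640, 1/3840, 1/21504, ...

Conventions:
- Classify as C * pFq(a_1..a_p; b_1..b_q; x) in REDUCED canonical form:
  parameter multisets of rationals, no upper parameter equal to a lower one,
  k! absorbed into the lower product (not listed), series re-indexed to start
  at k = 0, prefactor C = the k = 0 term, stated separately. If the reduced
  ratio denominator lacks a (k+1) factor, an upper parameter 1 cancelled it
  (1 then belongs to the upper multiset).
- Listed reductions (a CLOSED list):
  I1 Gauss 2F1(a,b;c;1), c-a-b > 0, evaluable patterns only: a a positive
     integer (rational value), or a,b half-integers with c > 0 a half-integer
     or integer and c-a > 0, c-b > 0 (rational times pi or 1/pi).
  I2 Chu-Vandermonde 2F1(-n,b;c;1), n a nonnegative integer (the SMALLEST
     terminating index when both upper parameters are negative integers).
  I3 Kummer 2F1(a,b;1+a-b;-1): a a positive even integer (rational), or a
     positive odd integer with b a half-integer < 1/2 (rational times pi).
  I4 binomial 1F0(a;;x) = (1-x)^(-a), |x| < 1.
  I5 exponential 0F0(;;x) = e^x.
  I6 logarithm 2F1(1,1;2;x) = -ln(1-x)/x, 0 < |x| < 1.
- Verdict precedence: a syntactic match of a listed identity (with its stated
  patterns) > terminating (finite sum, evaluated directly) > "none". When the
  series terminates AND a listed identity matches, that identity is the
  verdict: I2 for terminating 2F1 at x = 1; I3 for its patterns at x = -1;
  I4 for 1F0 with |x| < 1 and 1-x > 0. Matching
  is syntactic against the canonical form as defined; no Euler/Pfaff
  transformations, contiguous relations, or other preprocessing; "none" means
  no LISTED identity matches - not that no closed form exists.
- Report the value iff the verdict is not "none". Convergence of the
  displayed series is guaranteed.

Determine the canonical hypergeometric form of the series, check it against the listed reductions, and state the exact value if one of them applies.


Prefactor 1, argument 1/4: 2F1 with upper {1, 1} over lower {3}. Verdict: no listed reduction: x = 1/4 and upper {1, 1} fail every I1-I6 pattern.

First insight: x = (1/4) and the running product (C = 1) telescopes to a rising factorial.
Ratio: r(k) = (1/4) * (k+1) (k+1) / [(k+3) (k+1)] ; factor over Q: parameters, x = (1/4), and C = 1.


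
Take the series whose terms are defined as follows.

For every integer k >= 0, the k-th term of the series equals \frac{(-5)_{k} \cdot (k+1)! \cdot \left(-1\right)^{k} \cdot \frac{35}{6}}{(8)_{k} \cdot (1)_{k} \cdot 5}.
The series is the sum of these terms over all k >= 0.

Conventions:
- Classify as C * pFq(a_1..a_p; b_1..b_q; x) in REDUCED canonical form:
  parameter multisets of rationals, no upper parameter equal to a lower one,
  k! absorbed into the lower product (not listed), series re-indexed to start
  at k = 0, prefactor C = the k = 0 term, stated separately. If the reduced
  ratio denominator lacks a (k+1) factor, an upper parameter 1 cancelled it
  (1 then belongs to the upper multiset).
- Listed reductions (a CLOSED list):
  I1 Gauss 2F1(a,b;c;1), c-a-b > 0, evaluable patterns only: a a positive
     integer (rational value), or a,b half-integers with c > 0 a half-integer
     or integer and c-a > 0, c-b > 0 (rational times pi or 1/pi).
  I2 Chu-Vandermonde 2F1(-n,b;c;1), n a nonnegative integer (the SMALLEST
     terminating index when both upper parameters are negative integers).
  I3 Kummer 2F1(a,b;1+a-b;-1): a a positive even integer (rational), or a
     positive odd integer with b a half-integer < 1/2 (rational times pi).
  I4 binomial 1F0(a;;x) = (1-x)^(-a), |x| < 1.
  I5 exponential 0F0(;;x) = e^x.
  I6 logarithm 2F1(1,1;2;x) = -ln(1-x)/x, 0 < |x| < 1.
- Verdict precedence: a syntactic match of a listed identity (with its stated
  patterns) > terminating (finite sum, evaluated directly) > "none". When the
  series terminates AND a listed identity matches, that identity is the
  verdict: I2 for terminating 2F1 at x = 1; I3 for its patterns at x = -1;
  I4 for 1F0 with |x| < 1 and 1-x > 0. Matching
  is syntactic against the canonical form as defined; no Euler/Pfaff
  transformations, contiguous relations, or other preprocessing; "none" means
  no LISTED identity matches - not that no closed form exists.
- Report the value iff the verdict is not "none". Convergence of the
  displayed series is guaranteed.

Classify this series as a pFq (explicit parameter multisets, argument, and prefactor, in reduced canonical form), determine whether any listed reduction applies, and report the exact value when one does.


Classification (C = \frac{7}{6}): 2F1 with upper {-5, 2}, lower {8}, argument x = -1. Verdict: Kummer (I3) fires (x = -1; c = 8 equals 1+a-b for upper {-5, 2}: listed pattern). Exact value: \frac{49}{12}.

Key observation: with t_0 = \frac{7}{6}, (1)_k (prefactor 7/6) is k! itself.
Term ratio: r(k) = -1 * (k-5) (k+2) / [(k+8) (k+1)] - rational in k. x = -1; t_0 = \frac{7}{6}; negate the roots.


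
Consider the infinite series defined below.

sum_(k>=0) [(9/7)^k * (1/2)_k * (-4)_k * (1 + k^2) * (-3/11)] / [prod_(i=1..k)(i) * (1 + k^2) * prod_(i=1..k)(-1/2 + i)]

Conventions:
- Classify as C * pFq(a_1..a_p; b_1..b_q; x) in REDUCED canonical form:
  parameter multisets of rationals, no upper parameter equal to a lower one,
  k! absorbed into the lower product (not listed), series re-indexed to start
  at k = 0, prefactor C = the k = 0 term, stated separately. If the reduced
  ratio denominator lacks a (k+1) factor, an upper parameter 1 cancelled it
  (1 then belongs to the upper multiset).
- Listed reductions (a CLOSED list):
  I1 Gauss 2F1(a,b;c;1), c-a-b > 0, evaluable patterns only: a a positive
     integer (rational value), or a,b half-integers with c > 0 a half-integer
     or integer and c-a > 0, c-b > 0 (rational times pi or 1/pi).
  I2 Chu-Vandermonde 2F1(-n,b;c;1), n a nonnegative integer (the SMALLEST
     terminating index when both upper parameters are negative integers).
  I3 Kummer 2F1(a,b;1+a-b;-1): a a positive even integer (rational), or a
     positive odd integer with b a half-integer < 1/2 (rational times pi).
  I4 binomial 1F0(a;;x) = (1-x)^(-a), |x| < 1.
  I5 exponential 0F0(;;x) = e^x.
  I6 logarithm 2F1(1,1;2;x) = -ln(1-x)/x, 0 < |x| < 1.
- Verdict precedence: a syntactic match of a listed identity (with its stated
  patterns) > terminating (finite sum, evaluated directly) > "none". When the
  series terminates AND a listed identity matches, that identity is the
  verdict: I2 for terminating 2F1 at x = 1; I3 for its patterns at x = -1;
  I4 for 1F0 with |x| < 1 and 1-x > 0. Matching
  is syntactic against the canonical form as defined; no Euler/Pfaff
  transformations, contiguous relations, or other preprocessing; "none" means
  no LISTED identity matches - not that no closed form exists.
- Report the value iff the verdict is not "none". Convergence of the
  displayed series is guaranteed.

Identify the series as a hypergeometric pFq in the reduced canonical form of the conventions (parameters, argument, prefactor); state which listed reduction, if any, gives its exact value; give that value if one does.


First insight: t_0 being -3/11, the parameter 1/2 appears in both the upper and lower lists and cancels (alongside the other common factor).
Step ratio: r(k) = (9/7) * (k-4) / [(k+1)] - rational; roots negated = parameters, x = (9/7), C = -3/11.

The series (x = 9/7) is 1F0: upper {-4}, lower {-}, prefactor -3/11. Verdict: terminating - the sum ends at index 4 because -4 is a negative integer; exact evaluation follows. Value: -48/26411.
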